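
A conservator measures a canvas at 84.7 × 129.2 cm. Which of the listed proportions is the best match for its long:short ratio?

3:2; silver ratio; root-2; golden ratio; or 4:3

3:2

Ratio = 129.2 / 84.7 ≈ 1.525.
Distances: 3:2 1.500 (Δ 0.025); silver ratio 2.414 (Δ 0.889); root-2 1.414 (Δ 0.111); golden ratio 1.618 (Δ 0.093); 4:3 1.333 (Δ 0.192).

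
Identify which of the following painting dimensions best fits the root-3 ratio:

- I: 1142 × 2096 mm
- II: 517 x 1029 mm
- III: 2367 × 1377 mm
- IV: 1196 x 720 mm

III

Target root-3 ≈ 1.732.
I: 1.835 (Δ0.103)  II: 1.990 (Δ0.258)  III: 1.719 (Δ0.013)  IV: 1.661 (Δ0.071)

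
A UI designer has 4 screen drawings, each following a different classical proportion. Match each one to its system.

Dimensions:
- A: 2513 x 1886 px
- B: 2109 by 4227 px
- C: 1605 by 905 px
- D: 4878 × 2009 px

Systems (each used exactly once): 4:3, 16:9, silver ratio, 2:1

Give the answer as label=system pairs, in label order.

A = 2513/1886 ≈ 1.332 → 4:3 (1.333)
B = 4227/2109 ≈ 2.004 → 2:1 (2.000)
C = 1605/905 ≈ 1.773 → 16:9 (1.778)
D = 4878/2009 ≈ 2.428 → silver ratio (2.414)

A=4:3, B=2:1, C=16:9, D=silver ratio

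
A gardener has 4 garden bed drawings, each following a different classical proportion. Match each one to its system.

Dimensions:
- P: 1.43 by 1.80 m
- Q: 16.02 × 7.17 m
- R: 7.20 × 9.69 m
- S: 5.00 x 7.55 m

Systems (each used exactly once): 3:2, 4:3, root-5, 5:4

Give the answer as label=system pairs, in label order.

P = 1.80/1.43 ≈ 1.259 → 5:4 (1.250)
Q = 16.02/7.17 ≈ 2.234 → root-5 (2.236)
R = 9.69/7.20 ≈ 1.346 → 4:3 (1.333)
S = 7.55/5.00 ≈ 1.510 → 3:2 (1.500)

P=5:4, Q=root-5, R=4:3, S=3:2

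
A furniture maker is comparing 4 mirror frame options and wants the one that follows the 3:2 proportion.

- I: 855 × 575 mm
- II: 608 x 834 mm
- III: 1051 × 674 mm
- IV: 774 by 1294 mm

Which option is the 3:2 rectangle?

Target 3:2 ≈ 1.500.
I: 1.487 (Δ0.013)  II: 1.372 (Δ0.128)  III: 1.559 (Δ0.059)  IV: 1.672 (Δ0.172)

I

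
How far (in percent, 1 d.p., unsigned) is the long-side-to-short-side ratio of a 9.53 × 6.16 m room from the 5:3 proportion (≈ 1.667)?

7.2%

Ratio = 9.53 / 6.16 ≈ 1.5471.
Ideal 5:3 ≈ 1.6667. |1.5471 − 1.6667| / 1.6667 ≈ 7.18% → 7.2%.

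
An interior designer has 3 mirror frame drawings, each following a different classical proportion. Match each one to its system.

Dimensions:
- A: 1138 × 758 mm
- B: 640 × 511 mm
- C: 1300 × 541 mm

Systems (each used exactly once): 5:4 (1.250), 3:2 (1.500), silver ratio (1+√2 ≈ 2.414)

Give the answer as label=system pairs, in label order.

A=3:2, B=5:4, C=silver ratio

A = 1138/758 ≈ 1.501 → 3:2 (1.500)
B = 640/511 ≈ 1.252 → 5:4 (1.250)
C = 1300/541 ≈ 2.403 → silver ratio (2.414)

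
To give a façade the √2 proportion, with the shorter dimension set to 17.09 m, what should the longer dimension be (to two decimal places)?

root-2 ≈ 1.41421.
Longer side = 17.09 × 1.41421 ≈ 24.1688 → 24.17 m.

24.17 m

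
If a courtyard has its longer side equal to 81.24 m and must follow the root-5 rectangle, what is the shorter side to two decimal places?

36.33 m

root-5 ≈ 2.23607.
Shorter side = 81.24 ÷ 2.23607 ≈ 36.3316 → 36.33 m.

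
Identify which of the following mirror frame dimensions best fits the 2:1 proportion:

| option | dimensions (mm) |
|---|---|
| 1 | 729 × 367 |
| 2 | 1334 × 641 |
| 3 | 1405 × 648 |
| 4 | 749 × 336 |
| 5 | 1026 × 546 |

Target 2:1 ≈ 2.000.
1: 1.986 (Δ0.014)  2: 2.081 (Δ0.081)  3: 2.168 (Δ0.168)  4: 2.229 (Δ0.229)  5: 1.879 (Δ0.121)

1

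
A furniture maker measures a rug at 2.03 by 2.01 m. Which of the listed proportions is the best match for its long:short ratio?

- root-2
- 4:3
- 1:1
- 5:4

1:1

2.03/2.01 ≈ 1.010. Nearest candidates are 1:1 (1.000, off by 0.010) and 5:4 (1.250, off by 0.240).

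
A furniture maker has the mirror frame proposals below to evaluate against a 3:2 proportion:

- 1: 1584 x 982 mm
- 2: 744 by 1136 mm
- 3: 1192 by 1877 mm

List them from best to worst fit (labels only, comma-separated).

Ratios: 1 = 1584 / 982 ≈ 1.613; 2 = 1136 / 744 ≈ 1.527; 3 = 1877 / 1192 ≈ 1.575.
|Δ from 1.500|: 1 0.113; 2 0.027; 3 0.075.

2, 3, 1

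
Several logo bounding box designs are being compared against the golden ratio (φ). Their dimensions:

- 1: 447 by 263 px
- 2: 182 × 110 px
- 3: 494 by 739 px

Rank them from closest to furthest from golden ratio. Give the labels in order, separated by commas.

2, 1, 3

1: 447/263 ≈ 1.700 → |1.700 − 1.618| = 0.082
2: 182/110 ≈ 1.655 → |1.655 − 1.618| = 0.037
3: 739/494 ≈ 1.496 → |1.496 − 1.618| = 0.122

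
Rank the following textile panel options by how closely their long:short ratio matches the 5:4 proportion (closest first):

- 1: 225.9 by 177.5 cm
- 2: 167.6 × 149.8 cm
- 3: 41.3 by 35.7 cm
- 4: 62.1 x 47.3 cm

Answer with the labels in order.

1, 4, 3, 2

1: 225.9/177.5 ≈ 1.273 → |1.273 − 1.250| = 0.023
2: 167.6/149.8 ≈ 1.119 → |1.119 − 1.250| = 0.131
3: 41.3/35.7 ≈ 1.157 → |1.157 − 1.250| = 0.093
4: 62.1/47.3 ≈ 1.313 → |1.313 − 1.250| = 0.063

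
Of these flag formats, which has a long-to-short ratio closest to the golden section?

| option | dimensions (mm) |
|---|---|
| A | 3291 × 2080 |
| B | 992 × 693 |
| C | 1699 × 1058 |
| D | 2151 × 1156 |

C

Target golden ratio ≈ 1.618.
A: 1.582 (Δ0.036)  B: 1.431 (Δ0.187)  C: 1.606 (Δ0.012)  D: 1.861 (Δ0.243)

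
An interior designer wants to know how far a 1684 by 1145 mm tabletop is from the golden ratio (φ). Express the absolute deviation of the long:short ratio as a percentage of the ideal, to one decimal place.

Ratio = 1684 / 1145 ≈ 1.4707.
Ideal golden ratio ≈ 1.6180. |1.4707 − 1.6180| / 1.6180 ≈ 9.10% → 9.1%.

9.1%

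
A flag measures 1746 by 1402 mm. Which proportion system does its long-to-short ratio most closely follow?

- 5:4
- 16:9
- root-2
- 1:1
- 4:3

Ratio = 1746 / 1402 ≈ 1.245.
Distances: 5:4 1.250 (Δ 0.005); 16:9 1.778 (Δ 0.533); root-2 1.414 (Δ 0.169); 1:1 1.000 (Δ 0.245); 4:3 1.333 (Δ 0.088).

5:4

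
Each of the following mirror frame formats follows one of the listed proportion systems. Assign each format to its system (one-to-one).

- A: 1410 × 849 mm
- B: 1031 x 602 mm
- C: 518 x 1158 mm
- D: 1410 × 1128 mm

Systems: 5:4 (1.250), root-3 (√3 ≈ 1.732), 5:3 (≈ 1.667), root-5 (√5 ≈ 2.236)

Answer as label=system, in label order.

A = 1410/849 ≈ 1.661 → 5:3 (1.667)
B = 1031/602 ≈ 1.713 → root-3 (1.732)
C = 1158/518 ≈ 2.236 → root-5 (2.236)
D = 1410/1128 ≈ 1.250 → 5:4 (1.250)

A=5:3, B=root-3, C=root-5, D=5:4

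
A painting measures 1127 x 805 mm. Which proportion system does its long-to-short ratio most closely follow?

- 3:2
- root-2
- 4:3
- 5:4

root-2

Ratio = 1127 / 805 ≈ 1.400.
Distances: 3:2 1.500 (Δ 0.100); root-2 1.414 (Δ 0.014); 4:3 1.333 (Δ 0.067); 5:4 1.250 (Δ 0.150).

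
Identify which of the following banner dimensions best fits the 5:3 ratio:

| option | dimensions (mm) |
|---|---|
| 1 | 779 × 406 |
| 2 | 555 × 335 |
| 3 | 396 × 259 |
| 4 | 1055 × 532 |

2

Ratios (long/short): 1 ≈ 1.919; 2 ≈ 1.657; 3 ≈ 1.529; 4 ≈ 1.983.
5:3 ≈ 1.667; option 2 is nearest (Δ 0.010).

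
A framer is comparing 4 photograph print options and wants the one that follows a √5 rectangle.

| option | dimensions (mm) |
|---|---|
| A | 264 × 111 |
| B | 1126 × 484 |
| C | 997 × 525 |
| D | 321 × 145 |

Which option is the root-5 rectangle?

Ratios (long/short): A ≈ 2.378; B ≈ 2.326; C ≈ 1.899; D ≈ 2.214.
root-5 ≈ 2.236; option D is nearest (Δ 0.022).

D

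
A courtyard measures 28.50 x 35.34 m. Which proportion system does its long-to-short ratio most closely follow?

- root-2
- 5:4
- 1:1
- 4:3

35.34/28.50 ≈ 1.240. Nearest candidates are 5:4 (1.250, off by 0.010) and 4:3 (1.333, off by 0.093).

5:4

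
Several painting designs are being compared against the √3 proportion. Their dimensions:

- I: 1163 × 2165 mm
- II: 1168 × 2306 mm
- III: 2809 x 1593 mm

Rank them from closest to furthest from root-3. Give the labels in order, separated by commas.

III, I, II

I: 2165/1163 ≈ 1.862 → |1.862 − 1.732| = 0.130
II: 2306/1168 ≈ 1.974 → |1.974 − 1.732| = 0.242
III: 2809/1593 ≈ 1.763 → |1.763 − 1.732| = 0.031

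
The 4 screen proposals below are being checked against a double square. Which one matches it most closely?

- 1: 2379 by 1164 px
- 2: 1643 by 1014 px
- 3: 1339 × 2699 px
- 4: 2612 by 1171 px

3

Ratios (long/short): 1 ≈ 2.044; 2 ≈ 1.620; 3 ≈ 2.016; 4 ≈ 2.231.
2:1 ≈ 2.000; option 3 is nearest (Δ 0.016).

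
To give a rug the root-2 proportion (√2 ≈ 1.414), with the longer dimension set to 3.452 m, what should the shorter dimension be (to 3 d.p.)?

root-2 ≈ 1.41421.
Shorter side = 3.452 ÷ 1.41421 ≈ 2.44094 → 2.441 m.

2.441 m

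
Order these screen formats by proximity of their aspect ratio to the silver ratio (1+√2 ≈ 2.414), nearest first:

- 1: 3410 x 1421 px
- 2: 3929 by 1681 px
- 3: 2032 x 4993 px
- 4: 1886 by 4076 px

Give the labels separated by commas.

1, 3, 2, 4

Ratios: 1 = 3410 / 1421 ≈ 2.400; 2 = 3929 / 1681 ≈ 2.337; 3 = 4993 / 2032 ≈ 2.457; 4 = 4076 / 1886 ≈ 2.161.
|Δ from 2.414|: 1 0.014; 2 0.077; 3 0.043; 4 0.253.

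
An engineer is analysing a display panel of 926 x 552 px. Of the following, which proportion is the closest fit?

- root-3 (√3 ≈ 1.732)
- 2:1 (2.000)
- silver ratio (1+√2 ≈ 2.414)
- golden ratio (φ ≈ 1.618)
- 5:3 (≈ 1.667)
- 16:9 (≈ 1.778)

Ratio = 926 / 552 ≈ 1.678.
Distances: root-3 1.732 (Δ 0.054); 2:1 2.000 (Δ 0.322); silver ratio 2.414 (Δ 0.736); golden ratio 1.618 (Δ 0.060); 5:3 1.667 (Δ 0.011); 16:9 1.778 (Δ 0.100).

5:3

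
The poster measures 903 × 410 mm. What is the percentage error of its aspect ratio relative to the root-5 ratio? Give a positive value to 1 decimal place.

Ratio = 903 / 410 ≈ 2.2024.
Ideal root-5 ≈ 2.2361. |2.2024 − 2.2361| / 2.2361 ≈ 1.51% → 1.5%.

1.5%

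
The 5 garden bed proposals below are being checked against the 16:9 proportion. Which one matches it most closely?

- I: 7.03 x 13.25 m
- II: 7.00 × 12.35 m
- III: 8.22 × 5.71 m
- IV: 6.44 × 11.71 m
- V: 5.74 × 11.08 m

Ratios (long/short): I ≈ 1.885; II ≈ 1.764; III ≈ 1.440; IV ≈ 1.818; V ≈ 1.930.
16:9 ≈ 1.778; option II is nearest (Δ 0.014).

II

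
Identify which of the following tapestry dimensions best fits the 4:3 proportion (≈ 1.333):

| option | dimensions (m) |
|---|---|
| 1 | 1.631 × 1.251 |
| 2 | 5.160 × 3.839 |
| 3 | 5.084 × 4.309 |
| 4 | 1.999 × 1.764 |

Ratios (long/short): 1 ≈ 1.304; 2 ≈ 1.344; 3 ≈ 1.180; 4 ≈ 1.133.
4:3 ≈ 1.333; option 2 is nearest (Δ 0.011).

2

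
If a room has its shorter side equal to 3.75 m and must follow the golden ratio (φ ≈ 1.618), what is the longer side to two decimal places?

golden ratio ≈ 1.61803.
Longer side = 3.75 × 1.61803 ≈ 6.0676 → 6.07 m.

6.07 m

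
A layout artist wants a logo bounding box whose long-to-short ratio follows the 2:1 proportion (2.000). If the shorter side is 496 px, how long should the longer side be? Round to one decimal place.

992.0 px

2:1 = 2.00000.
Longer side = 496 × 2.00000 ≈ 992.000 → 992.0 px.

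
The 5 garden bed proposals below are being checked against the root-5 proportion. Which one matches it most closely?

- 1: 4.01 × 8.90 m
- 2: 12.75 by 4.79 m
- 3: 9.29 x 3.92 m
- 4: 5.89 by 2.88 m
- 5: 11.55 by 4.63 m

1

Ratios (long/short): 1 ≈ 2.219; 2 ≈ 2.662; 3 ≈ 2.370; 4 ≈ 2.045; 5 ≈ 2.495.
root-5 ≈ 2.236; option 1 is nearest (Δ 0.017).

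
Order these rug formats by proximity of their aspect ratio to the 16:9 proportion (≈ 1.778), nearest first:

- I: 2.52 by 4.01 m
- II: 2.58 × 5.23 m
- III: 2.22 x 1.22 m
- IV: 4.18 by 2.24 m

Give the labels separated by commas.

Ratios: I = 4.01 / 2.52 ≈ 1.591; II = 5.23 / 2.58 ≈ 2.027; III = 2.22 / 1.22 ≈ 1.820; IV = 4.18 / 2.24 ≈ 1.866.
|Δ from 1.778|: I 0.187; II 0.249; III 0.042; IV 0.088.

III, IV, I, II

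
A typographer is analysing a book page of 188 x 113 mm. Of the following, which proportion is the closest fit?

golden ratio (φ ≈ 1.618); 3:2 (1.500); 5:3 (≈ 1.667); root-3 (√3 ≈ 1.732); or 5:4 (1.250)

188/113 ≈ 1.664. Nearest candidates are 5:3 (1.667, off by 0.003) and golden ratio (1.618, off by 0.046).

5:3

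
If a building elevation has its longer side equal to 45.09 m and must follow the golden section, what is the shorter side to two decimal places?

27.87 m

golden ratio ≈ 1.61803.
Shorter side = 45.09 ÷ 1.61803 ≈ 27.8672 → 27.87 m.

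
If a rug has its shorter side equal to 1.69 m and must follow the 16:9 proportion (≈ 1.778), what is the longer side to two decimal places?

3.00 m

16:9 ≈ 1.77778.
Longer side = 1.69 × 1.77778 ≈ 3.0044 → 3.00 m.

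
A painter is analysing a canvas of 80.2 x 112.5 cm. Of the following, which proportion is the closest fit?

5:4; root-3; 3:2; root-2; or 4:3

Ratio = 112.5 / 80.2 ≈ 1.403.
Distances: 5:4 1.250 (Δ 0.153); root-3 1.732 (Δ 0.329); 3:2 1.500 (Δ 0.097); root-2 1.414 (Δ 0.011); 4:3 1.333 (Δ 0.070).

root-2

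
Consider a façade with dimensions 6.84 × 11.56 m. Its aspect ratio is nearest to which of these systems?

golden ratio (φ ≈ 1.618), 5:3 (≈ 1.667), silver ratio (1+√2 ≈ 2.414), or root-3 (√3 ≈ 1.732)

Ratio = 11.56 / 6.84 ≈ 1.690.
Distances: golden ratio 1.618 (Δ 0.072); 5:3 1.667 (Δ 0.023); silver ratio 2.414 (Δ 0.724); root-3 1.732 (Δ 0.042).

5:3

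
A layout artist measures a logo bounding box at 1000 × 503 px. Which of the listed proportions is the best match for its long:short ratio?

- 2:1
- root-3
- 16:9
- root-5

Ratio = 1000 / 503 ≈ 1.988.
Distances: 2:1 2.000 (Δ 0.012); root-3 1.732 (Δ 0.256); 16:9 1.778 (Δ 0.210); root-5 2.236 (Δ 0.248).

2:1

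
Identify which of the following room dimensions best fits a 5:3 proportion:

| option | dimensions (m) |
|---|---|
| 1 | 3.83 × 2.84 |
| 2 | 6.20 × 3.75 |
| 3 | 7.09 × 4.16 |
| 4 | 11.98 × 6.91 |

2

Target 5:3 ≈ 1.667.
1: 1.349 (Δ0.318)  2: 1.653 (Δ0.014)  3: 1.704 (Δ0.037)  4: 1.734 (Δ0.067)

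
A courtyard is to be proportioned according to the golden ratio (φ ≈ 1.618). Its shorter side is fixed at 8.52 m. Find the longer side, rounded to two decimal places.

golden ratio ≈ 1.61803.
Longer side = 8.52 × 1.61803 ≈ 13.7856 → 13.79 m.

13.79 m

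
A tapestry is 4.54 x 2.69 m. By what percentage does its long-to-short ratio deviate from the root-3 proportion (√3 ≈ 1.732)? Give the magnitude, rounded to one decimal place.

2.6%

Ratio = 4.54 / 2.69 ≈ 1.6877.
Ideal root-3 ≈ 1.7321. |1.6877 − 1.7321| / 1.7321 ≈ 2.56% → 2.6%.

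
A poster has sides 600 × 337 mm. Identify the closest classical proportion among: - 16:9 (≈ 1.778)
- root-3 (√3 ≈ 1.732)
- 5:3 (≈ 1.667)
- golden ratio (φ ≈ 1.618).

600/337 ≈ 1.780. Nearest candidates are 16:9 (1.778, off by 0.002) and root-3 (1.732, off by 0.048).

16:9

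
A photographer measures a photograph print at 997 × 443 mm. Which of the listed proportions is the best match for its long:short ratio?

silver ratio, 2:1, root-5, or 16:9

root-5

Ratio = 997 / 443 ≈ 2.251.
Distances: silver ratio 2.414 (Δ 0.163); 2:1 2.000 (Δ 0.251); root-5 2.236 (Δ 0.015); 16:9 1.778 (Δ 0.473).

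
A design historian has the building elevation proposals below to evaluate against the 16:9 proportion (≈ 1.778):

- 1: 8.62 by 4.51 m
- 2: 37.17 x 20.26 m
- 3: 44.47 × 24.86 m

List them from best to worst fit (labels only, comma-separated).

3, 2, 1

Ratios: 1 = 8.62 / 4.51 ≈ 1.911; 2 = 37.17 / 20.26 ≈ 1.835; 3 = 44.47 / 24.86 ≈ 1.789.
|Δ from 1.778|: 1 0.133; 2 0.057; 3 0.011.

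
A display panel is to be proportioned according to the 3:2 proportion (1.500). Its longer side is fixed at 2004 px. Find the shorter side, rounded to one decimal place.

1336.0 px

3:2 = 1.50000.
Shorter side = 2004 ÷ 1.50000 ≈ 1336.000 → 1336.0 px.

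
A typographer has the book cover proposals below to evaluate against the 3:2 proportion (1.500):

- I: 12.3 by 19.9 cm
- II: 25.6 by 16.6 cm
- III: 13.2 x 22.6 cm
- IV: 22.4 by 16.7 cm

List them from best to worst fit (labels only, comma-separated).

Ratios: I = 19.9 / 12.3 ≈ 1.618; II = 25.6 / 16.6 ≈ 1.542; III = 22.6 / 13.2 ≈ 1.712; IV = 22.4 / 16.7 ≈ 1.341.
|Δ from 1.500|: I 0.118; II 0.042; III 0.212; IV 0.159.

II, I, IV, III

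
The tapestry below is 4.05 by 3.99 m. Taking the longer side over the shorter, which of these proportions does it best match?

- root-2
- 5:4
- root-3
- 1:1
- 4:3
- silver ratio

Ratio = 4.05 / 3.99 ≈ 1.015.
Distances: root-2 1.414 (Δ 0.399); 5:4 1.250 (Δ 0.235); root-3 1.732 (Δ 0.717); 1:1 1.000 (Δ 0.015); 4:3 1.333 (Δ 0.318); silver ratio 2.414 (Δ 1.399).

1:1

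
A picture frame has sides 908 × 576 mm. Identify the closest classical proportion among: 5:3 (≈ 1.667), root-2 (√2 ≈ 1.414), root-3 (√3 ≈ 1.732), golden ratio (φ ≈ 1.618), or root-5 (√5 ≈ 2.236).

golden ratio

Ratio = 908 / 576 ≈ 1.576.
Distances: 5:3 1.667 (Δ 0.091); root-2 1.414 (Δ 0.162); root-3 1.732 (Δ 0.156); golden ratio 1.618 (Δ 0.042); root-5 2.236 (Δ 0.660).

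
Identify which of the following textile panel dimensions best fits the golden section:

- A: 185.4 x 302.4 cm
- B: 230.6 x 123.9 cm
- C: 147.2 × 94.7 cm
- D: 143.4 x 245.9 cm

Target golden ratio ≈ 1.618.
A: 1.631 (Δ0.013)  B: 1.861 (Δ0.243)  C: 1.554 (Δ0.064)  D: 1.715 (Δ0.097)

A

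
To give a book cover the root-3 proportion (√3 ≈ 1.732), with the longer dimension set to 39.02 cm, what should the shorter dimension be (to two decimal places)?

22.53 cm

root-3 ≈ 1.73205.
Shorter side = 39.02 ÷ 1.73205 ≈ 22.5282 → 22.53 cm.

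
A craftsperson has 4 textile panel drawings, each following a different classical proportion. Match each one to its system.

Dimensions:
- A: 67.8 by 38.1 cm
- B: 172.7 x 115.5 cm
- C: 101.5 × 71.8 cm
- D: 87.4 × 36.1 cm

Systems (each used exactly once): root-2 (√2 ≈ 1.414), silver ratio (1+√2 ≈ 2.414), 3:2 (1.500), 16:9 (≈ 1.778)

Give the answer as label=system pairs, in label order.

A = 67.8/38.1 ≈ 1.780 → 16:9 (1.778)
B = 172.7/115.5 ≈ 1.495 → 3:2 (1.500)
C = 101.5/71.8 ≈ 1.414 → root-2 (1.414)
D = 87.4/36.1 ≈ 2.421 → silver ratio (2.414)

A=16:9, B=3:2, C=root-2, D=silver ratio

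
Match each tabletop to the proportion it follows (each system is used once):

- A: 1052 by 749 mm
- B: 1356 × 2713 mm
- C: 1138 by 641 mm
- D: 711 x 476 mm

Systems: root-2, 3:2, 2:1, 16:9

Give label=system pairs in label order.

Ratios: A ≈ 1.405; B ≈ 2.001; C ≈ 1.775; D ≈ 1.494.
Targets: root-2 ≈ 1.414; 3:2 ≈ 1.500; 2:1 ≈ 2.000; 16:9 ≈ 1.778.

A=root-2, B=2:1, C=16:9, D=3:2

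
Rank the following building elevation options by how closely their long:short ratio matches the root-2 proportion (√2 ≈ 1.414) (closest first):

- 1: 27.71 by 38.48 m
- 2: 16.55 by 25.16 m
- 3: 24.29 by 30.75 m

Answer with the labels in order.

1, 2, 3

Ratios: 1 = 38.48 / 27.71 ≈ 1.389; 2 = 25.16 / 16.55 ≈ 1.520; 3 = 30.75 / 24.29 ≈ 1.266.
|Δ from 1.414|: 1 0.025; 2 0.106; 3 0.148.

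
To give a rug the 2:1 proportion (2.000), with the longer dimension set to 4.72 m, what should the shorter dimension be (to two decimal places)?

2:1 = 2.00000.
Shorter side = 4.72 ÷ 2.00000 ≈ 2.3600 → 2.36 m.

2.36 m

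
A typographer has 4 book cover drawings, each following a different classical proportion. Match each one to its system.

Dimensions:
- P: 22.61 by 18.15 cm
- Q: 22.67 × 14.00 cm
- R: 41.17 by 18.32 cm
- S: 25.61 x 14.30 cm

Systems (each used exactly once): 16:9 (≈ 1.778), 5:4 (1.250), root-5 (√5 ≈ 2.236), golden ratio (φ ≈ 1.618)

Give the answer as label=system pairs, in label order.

P=5:4, Q=golden ratio, R=root-5, S=16:9

P = 22.61/18.15 ≈ 1.246 → 5:4 (1.250)
Q = 22.67/14.00 ≈ 1.619 → golden ratio (1.618)
R = 41.17/18.32 ≈ 2.247 → root-5 (2.236)
S = 25.61/14.30 ≈ 1.791 → 16:9 (1.778)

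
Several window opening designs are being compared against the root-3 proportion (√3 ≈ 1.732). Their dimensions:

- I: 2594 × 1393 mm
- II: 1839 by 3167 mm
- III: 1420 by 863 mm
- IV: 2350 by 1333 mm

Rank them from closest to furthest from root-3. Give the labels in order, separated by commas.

II, IV, III, I

Ratios: I = 2594 / 1393 ≈ 1.862; II = 3167 / 1839 ≈ 1.722; III = 1420 / 863 ≈ 1.645; IV = 2350 / 1333 ≈ 1.763.
|Δ from 1.732|: I 0.130; II 0.010; III 0.087; IV 0.031.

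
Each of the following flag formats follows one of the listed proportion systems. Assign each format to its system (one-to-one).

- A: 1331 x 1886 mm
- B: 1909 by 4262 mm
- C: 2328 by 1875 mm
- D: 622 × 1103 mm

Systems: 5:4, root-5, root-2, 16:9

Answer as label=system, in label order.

A=root-2, B=root-5, C=5:4, D=16:9

A = 1886/1331 ≈ 1.417 → root-2 (1.414)
B = 4262/1909 ≈ 2.233 → root-5 (2.236)
C = 2328/1875 ≈ 1.242 → 5:4 (1.250)
D = 1103/622 ≈ 1.773 → 16:9 (1.778)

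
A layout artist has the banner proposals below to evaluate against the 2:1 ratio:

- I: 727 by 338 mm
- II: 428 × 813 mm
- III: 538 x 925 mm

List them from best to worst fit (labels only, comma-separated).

Ratios: I = 727 / 338 ≈ 2.151; II = 813 / 428 ≈ 1.900; III = 925 / 538 ≈ 1.719.
|Δ from 2.000|: I 0.151; II 0.100; III 0.281.

II, I, III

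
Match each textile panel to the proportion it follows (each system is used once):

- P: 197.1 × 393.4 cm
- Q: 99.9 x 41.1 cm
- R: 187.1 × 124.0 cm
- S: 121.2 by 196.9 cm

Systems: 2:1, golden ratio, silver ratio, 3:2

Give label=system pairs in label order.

P = 393.4/197.1 ≈ 1.996 → 2:1 (2.000)
Q = 99.9/41.1 ≈ 2.431 → silver ratio (2.414)
R = 187.1/124.0 ≈ 1.509 → 3:2 (1.500)
S = 196.9/121.2 ≈ 1.625 → golden ratio (1.618)

P=2:1, Q=silver ratio, R=3:2, S=golden ratio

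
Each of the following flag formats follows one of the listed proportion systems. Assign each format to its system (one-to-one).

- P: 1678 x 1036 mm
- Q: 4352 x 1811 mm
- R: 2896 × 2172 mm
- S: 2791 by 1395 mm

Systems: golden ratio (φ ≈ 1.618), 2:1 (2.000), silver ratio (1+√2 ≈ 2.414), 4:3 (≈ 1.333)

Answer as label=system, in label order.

Ratios: P ≈ 1.620; Q ≈ 2.403; R ≈ 1.333; S ≈ 2.001.
Targets: golden ratio ≈ 1.618; 2:1 ≈ 2.000; silver ratio ≈ 2.414; 4:3 ≈ 1.333.

P=golden ratio, Q=silver ratio, R=4:3, S=2:1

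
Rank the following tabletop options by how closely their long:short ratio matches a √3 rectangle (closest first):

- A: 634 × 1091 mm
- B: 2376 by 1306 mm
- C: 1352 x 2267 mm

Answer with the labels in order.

A, C, B

A: 1091/634 ≈ 1.721 → |1.721 − 1.732| = 0.011
B: 2376/1306 ≈ 1.819 → |1.819 − 1.732| = 0.087
C: 2267/1352 ≈ 1.677 → |1.677 − 1.732| = 0.055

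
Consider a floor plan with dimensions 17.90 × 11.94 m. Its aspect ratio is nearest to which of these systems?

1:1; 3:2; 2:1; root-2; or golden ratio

Ratio = 17.90 / 11.94 ≈ 1.499.
Distances: 1:1 1.000 (Δ 0.499); 3:2 1.500 (Δ 0.001); 2:1 2.000 (Δ 0.501); root-2 1.414 (Δ 0.085); golden ratio 1.618 (Δ 0.119).

3:2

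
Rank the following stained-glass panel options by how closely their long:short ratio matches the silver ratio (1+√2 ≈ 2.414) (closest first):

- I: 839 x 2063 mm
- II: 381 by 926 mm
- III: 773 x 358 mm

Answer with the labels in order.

II, I, III

Ratios: I = 2063 / 839 ≈ 2.459; II = 926 / 381 ≈ 2.430; III = 773 / 358 ≈ 2.159.
|Δ from 2.414|: I 0.045; II 0.016; III 0.255.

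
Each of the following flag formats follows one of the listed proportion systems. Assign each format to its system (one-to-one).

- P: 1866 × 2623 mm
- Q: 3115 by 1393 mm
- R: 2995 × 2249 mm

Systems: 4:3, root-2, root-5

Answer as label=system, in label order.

P=root-2, Q=root-5, R=4:3

P = 2623/1866 ≈ 1.406 → root-2 (1.414)
Q = 3115/1393 ≈ 2.236 → root-5 (2.236)
R = 2995/2249 ≈ 1.332 → 4:3 (1.333)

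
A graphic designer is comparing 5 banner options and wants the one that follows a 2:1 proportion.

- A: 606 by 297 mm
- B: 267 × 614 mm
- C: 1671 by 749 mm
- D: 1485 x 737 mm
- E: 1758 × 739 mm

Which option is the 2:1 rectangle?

Target 2:1 ≈ 2.000.
A: 2.040 (Δ0.040)  B: 2.300 (Δ0.300)  C: 2.231 (Δ0.231)  D: 2.015 (Δ0.015)  E: 2.379 (Δ0.379)

D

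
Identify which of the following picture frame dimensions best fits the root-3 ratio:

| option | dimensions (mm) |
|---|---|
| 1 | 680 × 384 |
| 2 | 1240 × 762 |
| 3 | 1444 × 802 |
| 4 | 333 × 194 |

Target root-3 ≈ 1.732.
1: 1.771 (Δ0.039)  2: 1.627 (Δ0.105)  3: 1.800 (Δ0.068)  4: 1.716 (Δ0.016)

4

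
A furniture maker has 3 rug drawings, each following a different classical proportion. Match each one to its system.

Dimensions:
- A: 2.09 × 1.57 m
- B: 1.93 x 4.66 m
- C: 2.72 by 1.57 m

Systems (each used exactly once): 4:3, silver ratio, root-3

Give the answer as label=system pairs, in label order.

A=4:3, B=silver ratio, C=root-3

Ratios: A ≈ 1.331; B ≈ 2.415; C ≈ 1.732.
Targets: 4:3 ≈ 1.333; silver ratio ≈ 2.414; root-3 ≈ 1.732.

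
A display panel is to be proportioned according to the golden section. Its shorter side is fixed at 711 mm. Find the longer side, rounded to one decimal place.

1150.4 mm

golden ratio ≈ 1.61803.
Longer side = 711 × 1.61803 ≈ 1150.419 → 1150.4 mm.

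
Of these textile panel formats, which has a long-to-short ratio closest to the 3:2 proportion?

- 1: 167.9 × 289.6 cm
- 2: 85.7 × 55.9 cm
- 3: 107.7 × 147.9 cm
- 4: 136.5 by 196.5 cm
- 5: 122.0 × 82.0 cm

5

Target 3:2 ≈ 1.500.
1: 1.725 (Δ0.225)  2: 1.533 (Δ0.033)  3: 1.373 (Δ0.127)  4: 1.440 (Δ0.060)  5: 1.488 (Δ0.012)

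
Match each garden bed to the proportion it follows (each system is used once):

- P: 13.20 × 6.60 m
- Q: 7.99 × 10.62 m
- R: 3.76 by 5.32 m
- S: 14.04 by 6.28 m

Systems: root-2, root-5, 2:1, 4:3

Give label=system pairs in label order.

P = 13.20/6.60 ≈ 2.000 → 2:1 (2.000)
Q = 10.62/7.99 ≈ 1.329 → 4:3 (1.333)
R = 5.32/3.76 ≈ 1.415 → root-2 (1.414)
S = 14.04/6.28 ≈ 2.236 → root-5 (2.236)

P=2:1, Q=4:3, R=root-2, S=root-5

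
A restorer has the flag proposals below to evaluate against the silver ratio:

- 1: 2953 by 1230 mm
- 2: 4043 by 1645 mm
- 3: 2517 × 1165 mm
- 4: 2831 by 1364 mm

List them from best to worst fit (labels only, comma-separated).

1, 2, 3, 4

1: 2953/1230 ≈ 2.401 → |2.401 − 2.414| = 0.013
2: 4043/1645 ≈ 2.458 → |2.458 − 2.414| = 0.044
3: 2517/1165 ≈ 2.161 → |2.161 − 2.414| = 0.253
4: 2831/1364 ≈ 2.076 → |2.076 − 2.414| = 0.338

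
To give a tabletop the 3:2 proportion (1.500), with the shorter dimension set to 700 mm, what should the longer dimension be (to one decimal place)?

1050.0 mm

3:2 = 1.50000.
Longer side = 700 × 1.50000 ≈ 1050.000 → 1050.0 mm.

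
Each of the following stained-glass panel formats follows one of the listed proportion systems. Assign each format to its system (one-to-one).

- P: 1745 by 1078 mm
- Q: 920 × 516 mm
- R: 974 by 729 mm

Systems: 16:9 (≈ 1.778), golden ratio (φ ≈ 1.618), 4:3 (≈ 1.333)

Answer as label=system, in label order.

P = 1745/1078 ≈ 1.619 → golden ratio (1.618)
Q = 920/516 ≈ 1.783 → 16:9 (1.778)
R = 974/729 ≈ 1.336 → 4:3 (1.333)

P=golden ratio, Q=16:9, R=4:3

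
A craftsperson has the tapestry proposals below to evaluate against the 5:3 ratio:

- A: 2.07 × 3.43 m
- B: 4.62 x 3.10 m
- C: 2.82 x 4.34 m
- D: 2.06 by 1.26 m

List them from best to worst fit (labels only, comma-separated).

A, D, C, B

A: 3.43/2.07 ≈ 1.657 → |1.657 − 1.667| = 0.010
B: 4.62/3.10 ≈ 1.490 → |1.490 − 1.667| = 0.177
C: 4.34/2.82 ≈ 1.539 → |1.539 − 1.667| = 0.128
D: 2.06/1.26 ≈ 1.635 → |1.635 − 1.667| = 0.032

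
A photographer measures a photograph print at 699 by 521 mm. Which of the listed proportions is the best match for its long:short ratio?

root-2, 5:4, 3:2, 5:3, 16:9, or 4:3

4:3

699/521 ≈ 1.342. Nearest candidates are 4:3 (1.333, off by 0.009) and root-2 (1.414, off by 0.072).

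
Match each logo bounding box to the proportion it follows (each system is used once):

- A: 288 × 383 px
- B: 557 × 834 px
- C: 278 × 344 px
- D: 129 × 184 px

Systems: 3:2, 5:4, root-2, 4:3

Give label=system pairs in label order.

Ratios: A ≈ 1.330; B ≈ 1.497; C ≈ 1.237; D ≈ 1.426.
Targets: 3:2 ≈ 1.500; 5:4 ≈ 1.250; root-2 ≈ 1.414; 4:3 ≈ 1.333.

A=4:3, B=3:2, C=5:4, D=root-2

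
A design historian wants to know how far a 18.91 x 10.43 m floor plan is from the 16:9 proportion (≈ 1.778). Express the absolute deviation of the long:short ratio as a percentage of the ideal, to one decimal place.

2.0%

Ratio = 18.91 / 10.43 ≈ 1.8130.
Ideal 16:9 ≈ 1.7778. |1.8130 − 1.7778| / 1.7778 ≈ 1.98% → 2.0%.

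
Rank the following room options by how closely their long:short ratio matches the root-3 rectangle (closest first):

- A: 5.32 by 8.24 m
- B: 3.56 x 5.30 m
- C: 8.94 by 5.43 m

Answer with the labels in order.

A: 8.24/5.32 ≈ 1.549 → |1.549 − 1.732| = 0.183
B: 5.30/3.56 ≈ 1.489 → |1.489 − 1.732| = 0.243
C: 8.94/5.43 ≈ 1.646 → |1.646 − 1.732| = 0.086

C, A, B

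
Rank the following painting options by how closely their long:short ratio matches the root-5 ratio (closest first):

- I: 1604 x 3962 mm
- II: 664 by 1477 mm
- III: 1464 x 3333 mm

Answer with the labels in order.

II, III, I

I: 3962/1604 ≈ 2.470 → |2.470 − 2.236| = 0.234
II: 1477/664 ≈ 2.224 → |2.224 − 2.236| = 0.012
III: 3333/1464 ≈ 2.277 → |2.277 − 2.236| = 0.041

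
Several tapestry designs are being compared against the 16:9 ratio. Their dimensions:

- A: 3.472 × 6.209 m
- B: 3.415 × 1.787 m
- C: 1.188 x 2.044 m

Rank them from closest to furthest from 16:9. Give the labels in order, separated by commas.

A, C, B

Ratios: A = 6.209 / 3.472 ≈ 1.788; B = 3.415 / 1.787 ≈ 1.911; C = 2.044 / 1.188 ≈ 1.721.
|Δ from 1.778|: A 0.010; B 0.133; C 0.057.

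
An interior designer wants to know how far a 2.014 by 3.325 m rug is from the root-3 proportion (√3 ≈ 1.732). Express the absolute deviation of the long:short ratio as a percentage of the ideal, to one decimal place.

Ratio = 3.325 / 2.014 ≈ 1.6509.
Ideal root-3 ≈ 1.7321. |1.6509 − 1.7321| / 1.7321 ≈ 4.69% → 4.7%.

4.7%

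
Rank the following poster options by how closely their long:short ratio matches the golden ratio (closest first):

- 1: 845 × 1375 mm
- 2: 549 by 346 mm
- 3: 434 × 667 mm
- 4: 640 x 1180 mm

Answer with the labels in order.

1, 2, 3, 4

1: 1375/845 ≈ 1.627 → |1.627 − 1.618| = 0.009
2: 549/346 ≈ 1.587 → |1.587 − 1.618| = 0.031
3: 667/434 ≈ 1.537 → |1.537 − 1.618| = 0.081
4: 1180/640 ≈ 1.844 → |1.844 − 1.618| = 0.226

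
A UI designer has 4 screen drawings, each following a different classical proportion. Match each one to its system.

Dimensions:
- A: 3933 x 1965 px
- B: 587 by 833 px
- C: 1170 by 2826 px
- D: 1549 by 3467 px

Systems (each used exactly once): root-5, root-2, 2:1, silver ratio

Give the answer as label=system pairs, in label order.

A = 3933/1965 ≈ 2.002 → 2:1 (2.000)
B = 833/587 ≈ 1.419 → root-2 (1.414)
C = 2826/1170 ≈ 2.415 → silver ratio (2.414)
D = 3467/1549 ≈ 2.238 → root-5 (2.236)

A=2:1, B=root-2, C=silver ratio, D=root-5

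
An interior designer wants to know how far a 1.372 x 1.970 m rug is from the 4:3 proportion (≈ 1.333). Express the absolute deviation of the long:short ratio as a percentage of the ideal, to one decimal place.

Ratio = 1.970 / 1.372 ≈ 1.4359.
Ideal 4:3 ≈ 1.3333. |1.4359 − 1.3333| / 1.3333 ≈ 7.70% → 7.7%.

7.7%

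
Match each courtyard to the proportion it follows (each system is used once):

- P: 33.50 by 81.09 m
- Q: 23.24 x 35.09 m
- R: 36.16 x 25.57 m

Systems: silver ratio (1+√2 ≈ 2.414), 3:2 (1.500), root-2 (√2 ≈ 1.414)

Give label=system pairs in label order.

P=silver ratio, Q=3:2, R=root-2

Ratios: P ≈ 2.421; Q ≈ 1.510; R ≈ 1.414.
Targets: silver ratio ≈ 2.414; 3:2 ≈ 1.500; root-2 ≈ 1.414.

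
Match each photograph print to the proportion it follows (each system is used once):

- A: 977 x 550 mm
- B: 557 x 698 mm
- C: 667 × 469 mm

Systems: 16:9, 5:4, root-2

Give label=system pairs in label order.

A=16:9, B=5:4, C=root-2

Ratios: A ≈ 1.776; B ≈ 1.253; C ≈ 1.422.
Targets: 16:9 ≈ 1.778; 5:4 ≈ 1.250; root-2 ≈ 1.414.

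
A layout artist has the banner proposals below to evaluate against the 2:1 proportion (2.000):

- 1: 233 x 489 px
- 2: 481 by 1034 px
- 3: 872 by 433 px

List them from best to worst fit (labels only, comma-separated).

3, 1, 2

1: 489/233 ≈ 2.099 → |2.099 − 2.000| = 0.099
2: 1034/481 ≈ 2.150 → |2.150 − 2.000| = 0.150
3: 872/433 ≈ 2.014 → |2.014 − 2.000| = 0.014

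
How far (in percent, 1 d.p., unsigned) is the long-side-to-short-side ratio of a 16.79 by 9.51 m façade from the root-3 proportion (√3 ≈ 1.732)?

1.9%

Ratio = 16.79 / 9.51 ≈ 1.7655.
Ideal root-3 ≈ 1.7321. |1.7655 − 1.7321| / 1.7321 ≈ 1.93% → 1.9%.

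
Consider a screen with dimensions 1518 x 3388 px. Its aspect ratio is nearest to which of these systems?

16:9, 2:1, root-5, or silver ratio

root-5

3388/1518 ≈ 2.232. Nearest candidates are root-5 (2.236, off by 0.004) and silver ratio (2.414, off by 0.182).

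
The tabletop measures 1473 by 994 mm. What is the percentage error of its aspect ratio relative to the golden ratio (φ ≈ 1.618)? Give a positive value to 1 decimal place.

8.4%

Ratio = 1473 / 994 ≈ 1.4819.
Ideal golden ratio ≈ 1.6180. |1.4819 − 1.6180| / 1.6180 ≈ 8.41% → 8.4%.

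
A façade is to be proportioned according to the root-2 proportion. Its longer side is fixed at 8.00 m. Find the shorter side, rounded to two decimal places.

root-2 ≈ 1.41421.
Shorter side = 8.00 ÷ 1.41421 ≈ 5.6569 → 5.66 m.

5.66 m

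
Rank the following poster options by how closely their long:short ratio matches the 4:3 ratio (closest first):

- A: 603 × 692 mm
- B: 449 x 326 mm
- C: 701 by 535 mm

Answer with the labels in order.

A: 692/603 ≈ 1.148 → |1.148 − 1.333| = 0.185
B: 449/326 ≈ 1.377 → |1.377 − 1.333| = 0.044
C: 701/535 ≈ 1.310 → |1.310 − 1.333| = 0.023

C, B, A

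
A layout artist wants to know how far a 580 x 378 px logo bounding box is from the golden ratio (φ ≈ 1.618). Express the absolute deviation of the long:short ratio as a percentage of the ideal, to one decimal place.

Ratio = 580 / 378 ≈ 1.5344.
Ideal golden ratio ≈ 1.6180. |1.5344 − 1.6180| / 1.6180 ≈ 5.17% → 5.2%.

5.2%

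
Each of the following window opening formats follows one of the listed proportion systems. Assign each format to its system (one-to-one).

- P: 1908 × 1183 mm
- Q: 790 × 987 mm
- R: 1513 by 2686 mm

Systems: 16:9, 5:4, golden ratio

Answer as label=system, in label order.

P = 1908/1183 ≈ 1.613 → golden ratio (1.618)
Q = 987/790 ≈ 1.249 → 5:4 (1.250)
R = 2686/1513 ≈ 1.775 → 16:9 (1.778)

P=golden ratio, Q=5:4, R=16:9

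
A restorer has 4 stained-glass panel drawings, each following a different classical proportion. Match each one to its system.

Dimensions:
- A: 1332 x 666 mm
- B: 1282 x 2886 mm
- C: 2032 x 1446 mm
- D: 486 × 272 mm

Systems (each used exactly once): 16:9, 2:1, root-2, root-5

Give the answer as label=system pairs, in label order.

A=2:1, B=root-5, C=root-2, D=16:9

A = 1332/666 ≈ 2.000 → 2:1 (2.000)
B = 2886/1282 ≈ 2.251 → root-5 (2.236)
C = 2032/1446 ≈ 1.405 → root-2 (1.414)
D = 486/272 ≈ 1.787 → 16:9 (1.778)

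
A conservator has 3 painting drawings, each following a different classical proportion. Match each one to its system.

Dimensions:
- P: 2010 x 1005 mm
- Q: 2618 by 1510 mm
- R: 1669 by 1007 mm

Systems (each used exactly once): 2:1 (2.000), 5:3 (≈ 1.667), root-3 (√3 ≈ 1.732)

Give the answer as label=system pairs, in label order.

P=2:1, Q=root-3, R=5:3

P = 2010/1005 ≈ 2.000 → 2:1 (2.000)
Q = 2618/1510 ≈ 1.734 → root-3 (1.732)
R = 1669/1007 ≈ 1.657 → 5:3 (1.667)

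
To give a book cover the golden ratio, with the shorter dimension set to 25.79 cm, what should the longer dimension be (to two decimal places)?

41.73 cm

golden ratio ≈ 1.61803.
Longer side = 25.79 × 1.61803 ≈ 41.7290 → 41.73 cm.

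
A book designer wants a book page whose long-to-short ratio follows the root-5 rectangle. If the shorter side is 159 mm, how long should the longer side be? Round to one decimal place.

root-5 ≈ 2.23607.
Longer side = 159 × 2.23607 ≈ 355.535 → 355.5 mm.

355.5 mm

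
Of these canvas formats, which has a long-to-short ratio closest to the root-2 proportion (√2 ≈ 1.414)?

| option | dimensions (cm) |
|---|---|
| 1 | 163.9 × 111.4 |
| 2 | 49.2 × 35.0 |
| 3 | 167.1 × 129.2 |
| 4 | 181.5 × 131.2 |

2

Target root-2 ≈ 1.414.
1: 1.471 (Δ0.057)  2: 1.406 (Δ0.008)  3: 1.293 (Δ0.121)  4: 1.383 (Δ0.031)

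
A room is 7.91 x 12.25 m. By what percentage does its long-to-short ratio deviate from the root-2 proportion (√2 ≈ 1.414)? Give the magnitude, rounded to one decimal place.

9.5%

Ratio = 12.25 / 7.91 ≈ 1.5487.
Ideal root-2 ≈ 1.4142. |1.5487 − 1.4142| / 1.4142 ≈ 9.51% → 9.5%.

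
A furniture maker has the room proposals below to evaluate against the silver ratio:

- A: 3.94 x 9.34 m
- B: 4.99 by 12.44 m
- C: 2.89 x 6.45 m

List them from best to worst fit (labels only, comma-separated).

Ratios: A = 9.34 / 3.94 ≈ 2.371; B = 12.44 / 4.99 ≈ 2.493; C = 6.45 / 2.89 ≈ 2.232.
|Δ from 2.414|: A 0.043; B 0.079; C 0.182.

A, B, C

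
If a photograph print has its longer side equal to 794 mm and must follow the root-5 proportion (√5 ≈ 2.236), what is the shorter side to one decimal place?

root-5 ≈ 2.23607.
Shorter side = 794 ÷ 2.23607 ≈ 355.087 → 355.1 mm.

355.1 mm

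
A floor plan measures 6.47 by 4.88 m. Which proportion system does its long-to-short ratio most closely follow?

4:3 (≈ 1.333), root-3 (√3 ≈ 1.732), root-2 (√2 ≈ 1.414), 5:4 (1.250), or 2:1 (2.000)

4:3

Ratio = 6.47 / 4.88 ≈ 1.326.
Distances: 4:3 1.333 (Δ 0.007); root-3 1.732 (Δ 0.406); root-2 1.414 (Δ 0.088); 5:4 1.250 (Δ 0.076); 2:1 2.000 (Δ 0.674).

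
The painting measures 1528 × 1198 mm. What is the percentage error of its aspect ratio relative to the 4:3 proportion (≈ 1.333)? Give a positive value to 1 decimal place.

4.3%

Ratio = 1528 / 1198 ≈ 1.2755.
Ideal 4:3 ≈ 1.3333. |1.2755 − 1.3333| / 1.3333 ≈ 4.34% → 4.3%.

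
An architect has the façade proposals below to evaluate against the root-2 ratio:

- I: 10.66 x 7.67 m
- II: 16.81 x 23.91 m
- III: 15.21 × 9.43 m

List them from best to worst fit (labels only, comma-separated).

II, I, III

Ratios: I = 10.66 / 7.67 ≈ 1.390; II = 23.91 / 16.81 ≈ 1.422; III = 15.21 / 9.43 ≈ 1.613.
|Δ from 1.414|: I 0.024; II 0.008; III 0.199.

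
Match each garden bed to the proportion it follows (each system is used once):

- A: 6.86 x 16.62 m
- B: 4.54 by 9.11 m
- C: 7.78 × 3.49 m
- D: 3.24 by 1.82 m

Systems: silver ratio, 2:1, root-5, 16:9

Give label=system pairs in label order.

Ratios: A ≈ 2.423; B ≈ 2.007; C ≈ 2.229; D ≈ 1.780.
Targets: silver ratio ≈ 2.414; 2:1 ≈ 2.000; root-5 ≈ 2.236; 16:9 ≈ 1.778.

A=silver ratio, B=2:1, C=root-5, D=16:9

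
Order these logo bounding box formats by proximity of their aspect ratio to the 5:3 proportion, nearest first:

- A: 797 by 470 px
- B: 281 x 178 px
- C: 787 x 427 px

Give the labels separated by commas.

A, B, C

Ratios: A = 797 / 470 ≈ 1.696; B = 281 / 178 ≈ 1.579; C = 787 / 427 ≈ 1.843.
|Δ from 1.667|: A 0.029; B 0.088; C 0.176.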